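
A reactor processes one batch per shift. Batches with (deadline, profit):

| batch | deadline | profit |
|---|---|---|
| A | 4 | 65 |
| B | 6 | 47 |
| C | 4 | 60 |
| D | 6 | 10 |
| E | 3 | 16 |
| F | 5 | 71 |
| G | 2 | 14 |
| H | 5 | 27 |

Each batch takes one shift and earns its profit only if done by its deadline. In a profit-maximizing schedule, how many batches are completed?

6

Sort by profit descending; place each in the latest free slot ≤ its deadline.
Profit order: F=71 A=65 C=60 B=47 H=27 E=16 G=14 D=10
Assign: F→slot 5, A→slot 4, C→slot 3, B→slot 6, H→slot 2, E→slot 1, G skipped, D skipped.
Slots: [1:E] [2:H] [3:C] [4:A] [5:F] [6:B]
6 of 8 scheduled.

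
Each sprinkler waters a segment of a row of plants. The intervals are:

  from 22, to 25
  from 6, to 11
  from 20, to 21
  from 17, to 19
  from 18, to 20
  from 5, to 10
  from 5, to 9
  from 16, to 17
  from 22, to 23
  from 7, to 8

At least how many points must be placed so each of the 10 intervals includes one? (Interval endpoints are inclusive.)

4

Sort by right endpoint; whenever an interval is uncovered, place a point at its right end.
By right end: [7,8]  [5,9]  [5,10]  [6,11]  [16,17]  [17,19]  [18,20]  [20,21]  [22,23]  [22,25]
[7,8] uncovered → point at 8; [16,17] uncovered → point at 17; [18,20] uncovered → point at 20; [22,23] uncovered → point at 23.
Points: 8, 17, 20, 23 (4 total).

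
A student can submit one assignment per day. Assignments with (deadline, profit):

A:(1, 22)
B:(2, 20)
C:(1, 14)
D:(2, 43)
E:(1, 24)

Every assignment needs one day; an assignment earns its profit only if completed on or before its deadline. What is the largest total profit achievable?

Profit order: D=43 E=24 A=22 B=20 C=14
Assign: D→slot 2, E→slot 1, A skipped, B skipped, C skipped.
Slots: [1:E] [2:D]
Profit = 24 + 43 = 67

67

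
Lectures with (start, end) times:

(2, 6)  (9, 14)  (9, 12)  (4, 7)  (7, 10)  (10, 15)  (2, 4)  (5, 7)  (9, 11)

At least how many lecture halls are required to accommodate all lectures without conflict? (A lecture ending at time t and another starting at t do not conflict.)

The answer is the maximum number of intervals overlapping at any instant.
starts: [2, 2, 4, 5, 7, 9, 9, 9, 10]
ends:   [4, 6, 7, 7, 10, 11, 12, 14, 15]
s2→1 s2→2 e4→1 s4→2 s5→3 e6→2 e7→1 e7→0 s7→1 s9→2 s9→3 s9→4  — peak 4.

4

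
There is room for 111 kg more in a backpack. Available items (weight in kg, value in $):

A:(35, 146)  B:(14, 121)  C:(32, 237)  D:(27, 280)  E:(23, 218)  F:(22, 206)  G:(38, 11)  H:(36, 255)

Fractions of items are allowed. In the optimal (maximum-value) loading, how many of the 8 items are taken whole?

4

Sort by value per unit weight and fill in that order.
Order: D (280/27=10.37) > E (218/23=9.48) > F (206/22=9.36) > B (121/14=8.64) > C (237/32=7.41) > H (255/36=7.08) > A (146/35=4.17) > G (11/38=0.29)
Fill: take D (27 @ 280) → take E (23 @ 218) → take F (22 @ 206) → take B (14 @ 121) → take 25/32 of C → 185.16; 111/111 used.
4 item(s) taken whole; one partial (take 25/32 of C).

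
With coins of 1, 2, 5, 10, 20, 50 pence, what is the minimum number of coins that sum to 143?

6

143 − 2×50→43 − 2×20→3 − 1×2→1 − 1×1→0
Total coins = 2 + 2 + 1 + 1 = 6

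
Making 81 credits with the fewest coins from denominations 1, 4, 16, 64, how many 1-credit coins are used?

1

Use the largest denomination that fits, subtract, and repeat.
81 − 1×64→17 − 1×16→1 − 1×1→0
Count of 1: 1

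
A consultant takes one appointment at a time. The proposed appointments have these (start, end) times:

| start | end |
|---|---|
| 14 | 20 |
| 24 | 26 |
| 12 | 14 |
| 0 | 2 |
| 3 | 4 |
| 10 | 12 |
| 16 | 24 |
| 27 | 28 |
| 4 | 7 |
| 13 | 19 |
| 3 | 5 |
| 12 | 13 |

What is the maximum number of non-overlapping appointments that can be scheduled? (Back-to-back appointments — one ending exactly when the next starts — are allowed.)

8

Greedy by earliest finish: after sorting by end time, pick each interval compatible with the last pick.
By end time: (0,2), (3,4), (3,5), (4,7), (10,12), (12,13), (12,14), (13,19), (14,20), (16,24), (24,26), (27,28).
Pick (0,2); next start ≥ 2 → (3,4); next start ≥ 4 → (4,7); next start ≥ 7 → (10,12); next start ≥ 12 → (12,13); next start ≥ 13 → (13,19); next start ≥ 19 → (24,26); next start ≥ 26 → (27,28).
Selected 8 appointments.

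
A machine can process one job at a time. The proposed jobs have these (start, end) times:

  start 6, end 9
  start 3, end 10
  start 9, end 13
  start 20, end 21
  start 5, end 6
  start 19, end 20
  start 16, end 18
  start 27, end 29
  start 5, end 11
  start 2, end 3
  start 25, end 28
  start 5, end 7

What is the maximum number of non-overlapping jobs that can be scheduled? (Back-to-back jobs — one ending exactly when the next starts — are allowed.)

Greedy by earliest finish: after sorting by end time, pick each interval compatible with the last pick.
Sorted by end: (2,3)  (5,6)  (5,7)  (6,9)  (3,10)  (5,11)  (9,13)  (16,18)  (19,20)  (20,21)  (25,28)  (27,29)
take (2,3); take (5,6); take (6,9); take (9,13); take (16,18); take (19,20); take (20,21); take (25,28).
Selected 8 jobs.

8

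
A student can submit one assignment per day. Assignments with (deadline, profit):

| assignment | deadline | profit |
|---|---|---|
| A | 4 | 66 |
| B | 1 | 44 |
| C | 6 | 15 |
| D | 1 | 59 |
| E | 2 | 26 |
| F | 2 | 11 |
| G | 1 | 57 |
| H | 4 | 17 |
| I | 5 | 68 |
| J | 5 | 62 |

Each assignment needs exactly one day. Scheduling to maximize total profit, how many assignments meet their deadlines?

Profit order: I=68 A=66 J=62 D=59 G=57 B=44 E=26 H=17 C=15 F=11
Assign: I→slot 5, A→slot 4, J→slot 3, D→slot 1, G skipped, B skipped, E→slot 2, H skipped, C→slot 6, F skipped.
Slots: [1:D] [2:E] [3:J] [4:A] [5:I] [6:C]
6 of 10 scheduled.

6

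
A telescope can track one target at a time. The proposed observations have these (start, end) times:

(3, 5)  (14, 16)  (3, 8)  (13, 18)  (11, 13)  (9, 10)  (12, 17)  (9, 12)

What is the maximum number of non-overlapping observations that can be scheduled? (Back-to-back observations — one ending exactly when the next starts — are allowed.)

Greedy by earliest finish: after sorting by end time, pick each interval compatible with the last pick.
By end time: (3,5), (3,8), (9,10), (9,12), (11,13), (14,16), (12,17), (13,18).
Pick (3,5); next start ≥ 5 → (9,10); next start ≥ 10 → (11,13); next start ≥ 13 → (14,16).
Selected 4 observations.

4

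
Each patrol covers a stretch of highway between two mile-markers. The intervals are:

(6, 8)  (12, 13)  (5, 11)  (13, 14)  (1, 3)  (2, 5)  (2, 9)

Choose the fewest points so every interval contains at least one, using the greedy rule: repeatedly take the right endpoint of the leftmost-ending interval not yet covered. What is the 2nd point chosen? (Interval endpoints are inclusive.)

8

Sort by right endpoint; whenever an interval is uncovered, place a point at its right end.
By right end: [1,3]  [2,5]  [6,8]  [2,9]  [5,11]  [12,13]  [13,14]
[1,3] uncovered → point at 3; [6,8] uncovered → point at 8; [12,13] uncovered → point at 13.
Points: 3, 8, 13 (3 total).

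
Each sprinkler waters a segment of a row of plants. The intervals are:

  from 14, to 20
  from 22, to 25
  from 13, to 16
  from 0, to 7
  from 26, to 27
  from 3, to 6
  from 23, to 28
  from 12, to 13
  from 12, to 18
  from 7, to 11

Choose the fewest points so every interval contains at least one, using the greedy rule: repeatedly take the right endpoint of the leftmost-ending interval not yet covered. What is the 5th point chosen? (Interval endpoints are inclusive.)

Sorted: [3,6] [0,7] [7,11] [12,13] [13,16] [12,18] [14,20] [22,25] [26,27] [23,28]
{[3,6],[0,7]} hit by 6; {[7,11]} hit by 11; {[12,13],[13,16],[12,18]} hit by 13; {[14,20]} hit by 20; {[22,25]} hit by 25; {[26,27],[23,28]} hit by 27.
Points: 6, 11, 13, 20, 25, 27 (6 total).

25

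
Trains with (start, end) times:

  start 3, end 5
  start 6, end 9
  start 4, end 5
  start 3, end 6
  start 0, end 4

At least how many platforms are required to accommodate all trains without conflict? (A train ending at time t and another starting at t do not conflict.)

3

Count concurrent intervals with a sweep; the peak is the room count.
Events (time:±→running): 0:+→1 3:+→2 3:+→3 … peak 3.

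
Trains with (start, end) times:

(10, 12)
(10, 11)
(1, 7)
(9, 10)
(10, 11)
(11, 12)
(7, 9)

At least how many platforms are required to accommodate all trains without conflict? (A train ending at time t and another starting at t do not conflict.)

3

Count concurrent intervals with a sweep; the peak is the room count.
Events (time:±→running): 1:+→1 7:-→0 7:+→1 9:-→0 9:+→1 10:-→0 10:+→1 10:+→2 10:+→3 … peak 3.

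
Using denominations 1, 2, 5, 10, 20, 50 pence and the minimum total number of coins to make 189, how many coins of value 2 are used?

189 = 3×50 + 1×20 + 1×10 + 1×5 + 2×2
Count of 2: 2

2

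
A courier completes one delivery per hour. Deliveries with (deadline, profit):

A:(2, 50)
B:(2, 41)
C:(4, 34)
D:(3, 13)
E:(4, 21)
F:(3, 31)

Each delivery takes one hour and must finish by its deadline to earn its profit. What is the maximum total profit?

Take jobs in profit order; each goes to the latest open slot no later than its deadline.
Profit order: A=50 B=41 C=34 F=31 E=21 D=13
Assign: A→slot 2, B→slot 1, C→slot 4, F→slot 3, E skipped, D skipped.
Slots: [1:B] [2:A] [3:F] [4:C]
Profit = 41 + 50 + 31 + 34 = 156

156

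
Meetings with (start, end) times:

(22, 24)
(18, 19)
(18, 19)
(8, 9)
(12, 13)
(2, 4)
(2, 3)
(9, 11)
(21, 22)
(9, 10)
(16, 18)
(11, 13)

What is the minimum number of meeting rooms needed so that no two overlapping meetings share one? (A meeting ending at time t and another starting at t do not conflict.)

2

The answer is the maximum number of intervals overlapping at any instant.
Events (time:±→running): 2:+→1 2:+→2 … peak 2.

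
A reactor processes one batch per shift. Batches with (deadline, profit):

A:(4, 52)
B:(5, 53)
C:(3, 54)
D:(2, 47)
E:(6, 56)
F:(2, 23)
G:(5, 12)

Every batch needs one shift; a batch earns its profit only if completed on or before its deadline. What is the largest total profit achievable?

Take jobs in profit order; each goes to the latest open slot no later than its deadline.
Profit order: E=56 C=54 B=53 A=52 D=47 F=23 G=12
Assign: E→slot 6, C→slot 3, B→slot 5, A→slot 4, D→slot 2, F→slot 1, G skipped.
Slots: [1:F] [2:D] [3:C] [4:A] [5:B] [6:E]
Profit = 23 + 47 + 54 + 52 + 53 + 56 = 285

285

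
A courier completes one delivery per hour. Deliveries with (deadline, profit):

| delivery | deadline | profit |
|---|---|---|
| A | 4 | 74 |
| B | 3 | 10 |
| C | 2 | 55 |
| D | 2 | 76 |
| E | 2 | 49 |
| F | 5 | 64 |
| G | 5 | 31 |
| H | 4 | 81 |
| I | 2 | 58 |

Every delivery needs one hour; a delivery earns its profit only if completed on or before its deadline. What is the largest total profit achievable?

Sort by profit descending; place each in the latest free slot ≤ its deadline.
Profit order: H=81 D=76 A=74 F=64 I=58 C=55 E=49 G=31 B=10
Assign: H→slot 4, D→slot 2, A→slot 3, F→slot 5, I→slot 1, C skipped, E skipped, G skipped, B skipped.
Slots: [1:I] [2:D] [3:A] [4:H] [5:F]
Profit = 58 + 76 + 74 + 81 + 64 = 353

353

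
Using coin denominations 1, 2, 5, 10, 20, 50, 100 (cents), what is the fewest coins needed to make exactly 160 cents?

3

Use the largest denomination that fits, subtract, and repeat.
160 − 1×100→60 − 1×50→10 − 1×10→0
Total coins = 1 + 1 + 1 = 3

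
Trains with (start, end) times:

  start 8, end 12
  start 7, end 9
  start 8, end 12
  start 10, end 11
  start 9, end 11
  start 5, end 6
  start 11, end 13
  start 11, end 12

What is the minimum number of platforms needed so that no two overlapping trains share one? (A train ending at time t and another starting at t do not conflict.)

4

The answer is the maximum number of intervals overlapping at any instant.
Events (time:±→running): 5:+→1 6:-→0 7:+→1 8:+→2 8:+→3 9:-→2 9:+→3 10:+→4 … peak 4.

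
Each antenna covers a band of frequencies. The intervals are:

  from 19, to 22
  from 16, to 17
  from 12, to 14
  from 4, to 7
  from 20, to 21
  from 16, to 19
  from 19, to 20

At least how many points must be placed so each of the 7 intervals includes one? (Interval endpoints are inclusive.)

4

Process intervals by earliest right end; each time one isn't hit yet, stab at its right endpoint.
By right end: [4,7]  [12,14]  [16,17]  [16,19]  [19,20]  [20,21]  [19,22]
[4,7] uncovered → point at 7; [12,14] uncovered → point at 14; [16,17] uncovered → point at 17; [19,20] uncovered → point at 20.
Points: 7, 14, 17, 20 (4 total).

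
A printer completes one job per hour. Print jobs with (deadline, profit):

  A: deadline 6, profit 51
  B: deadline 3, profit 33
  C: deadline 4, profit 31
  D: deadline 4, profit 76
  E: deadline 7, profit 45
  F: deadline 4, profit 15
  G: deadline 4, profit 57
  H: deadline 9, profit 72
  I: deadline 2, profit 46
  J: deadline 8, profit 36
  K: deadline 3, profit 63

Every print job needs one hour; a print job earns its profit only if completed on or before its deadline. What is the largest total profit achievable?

Sort by profit descending; place each in the latest free slot ≤ its deadline.
By profit: D(d4,76), H(d9,72), K(d3,63), G(d4,57), A(d6,51), I(d2,46), E(d7,45), J(d8,36), B(d3,33), C(d4,31), F(d4,15)
D→slot 4; H→slot 9; K→slot 3; G→slot 2; A→slot 6; I→slot 1; E→slot 7; J→slot 8; B skipped; C skipped; F skipped.
Profit = 46 + 57 + 63 + 76 + 51 + 45 + 36 + 72 = 446

446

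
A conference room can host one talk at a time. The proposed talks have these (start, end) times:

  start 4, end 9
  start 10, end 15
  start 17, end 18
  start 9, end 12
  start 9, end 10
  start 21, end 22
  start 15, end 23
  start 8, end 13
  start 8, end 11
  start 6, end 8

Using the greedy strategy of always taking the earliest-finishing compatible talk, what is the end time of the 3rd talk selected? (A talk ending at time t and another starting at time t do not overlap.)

15

Greedy by earliest finish: after sorting by end time, pick each interval compatible with the last pick.
By end time: (6,8), (4,9), (9,10), (8,11), (9,12), (8,13), (10,15), (17,18), (21,22), (15,23).
Pick (6,8); next start ≥ 8 → (9,10); next start ≥ 10 → (10,15); next start ≥ 15 → (17,18); next start ≥ 18 → (21,22).
Selected: (6,8) (9,10) (10,15) (17,18) (21,22)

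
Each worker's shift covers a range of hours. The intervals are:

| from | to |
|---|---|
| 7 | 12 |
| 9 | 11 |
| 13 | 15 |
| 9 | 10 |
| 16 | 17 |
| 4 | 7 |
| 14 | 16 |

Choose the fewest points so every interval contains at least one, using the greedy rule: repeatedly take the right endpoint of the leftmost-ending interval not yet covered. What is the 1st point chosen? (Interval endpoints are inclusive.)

7

Process intervals by earliest right end; each time one isn't hit yet, stab at its right endpoint.
By right end: [4,7]  [9,10]  [9,11]  [7,12]  [13,15]  [14,16]  [16,17]
[4,7] uncovered → point at 7; [9,10] uncovered → point at 10; [13,15] uncovered → point at 15; [16,17] uncovered → point at 17.
Points: 7, 10, 15, 17 (4 total).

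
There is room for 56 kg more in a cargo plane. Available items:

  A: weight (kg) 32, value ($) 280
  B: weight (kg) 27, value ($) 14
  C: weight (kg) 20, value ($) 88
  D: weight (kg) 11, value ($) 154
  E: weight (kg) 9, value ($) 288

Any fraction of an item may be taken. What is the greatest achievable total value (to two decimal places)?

739.60

Ratios (sorted): E 32.00, D 14.00, A 8.75, C 4.40, B 0.52
take E (9 @ 288); take D (11 @ 154); take A (32 @ 280); take 4/20 of C → 17.60. Capacity used 56/56.
Total value = 739.60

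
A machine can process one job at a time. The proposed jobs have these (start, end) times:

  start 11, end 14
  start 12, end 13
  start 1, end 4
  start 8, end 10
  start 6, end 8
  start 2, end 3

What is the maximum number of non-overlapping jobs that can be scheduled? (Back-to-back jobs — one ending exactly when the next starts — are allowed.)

By end time: (2,3), (1,4), (6,8), (8,10), (12,13), (11,14).
Pick (2,3); next start ≥ 3 → (6,8); next start ≥ 8 → (8,10); next start ≥ 10 → (12,13).
Selected 4 jobs.

4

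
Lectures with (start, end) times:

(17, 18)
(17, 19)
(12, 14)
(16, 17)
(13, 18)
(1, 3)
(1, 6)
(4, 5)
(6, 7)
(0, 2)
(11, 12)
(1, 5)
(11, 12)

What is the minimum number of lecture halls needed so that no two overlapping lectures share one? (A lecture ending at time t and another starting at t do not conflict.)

4

starts: [0, 1, 1, 1, 4, 6, 11, 11, 12, 13, 16, 17, 17]
ends:   [2, 3, 5, 5, 6, 7, 12, 12, 14, 17, 18, 18, 19]
s0→1 s1→2 s1→3 s1→4  — peak 4.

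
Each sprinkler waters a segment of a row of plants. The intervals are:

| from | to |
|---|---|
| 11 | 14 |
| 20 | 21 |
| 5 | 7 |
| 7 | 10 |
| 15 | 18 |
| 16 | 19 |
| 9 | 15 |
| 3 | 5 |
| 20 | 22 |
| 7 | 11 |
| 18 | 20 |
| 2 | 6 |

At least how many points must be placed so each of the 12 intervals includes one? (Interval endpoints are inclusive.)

Sort by right endpoint; whenever an interval is uncovered, place a point at its right end.
By right end: [3,5]  [2,6]  [5,7]  [7,10]  [7,11]  [11,14]  [9,15]  [15,18]  [16,19]  [18,20]  [20,21]  [20,22]
[3,5] uncovered → point at 5; [7,10] uncovered → point at 10; [11,14] uncovered → point at 14; [15,18] uncovered → point at 18; [20,21] uncovered → point at 21.
Points: 5, 10, 14, 18, 21 (5 total).

5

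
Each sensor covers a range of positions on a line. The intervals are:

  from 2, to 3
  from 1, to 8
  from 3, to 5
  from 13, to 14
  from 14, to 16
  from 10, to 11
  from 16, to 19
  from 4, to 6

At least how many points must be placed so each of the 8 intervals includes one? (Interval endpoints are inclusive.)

5

Sort by right endpoint; whenever an interval is uncovered, place a point at its right end.
Sorted: [2,3] [3,5] [4,6] [1,8] [10,11] [13,14] [14,16] [16,19]
{[2,3],[3,5]} hit by 3; {[4,6],[1,8]} hit by 6; {[10,11]} hit by 11; {[13,14],[14,16]} hit by 14; {[16,19]} hit by 19.
Points: 3, 6, 11, 14, 19 (5 total).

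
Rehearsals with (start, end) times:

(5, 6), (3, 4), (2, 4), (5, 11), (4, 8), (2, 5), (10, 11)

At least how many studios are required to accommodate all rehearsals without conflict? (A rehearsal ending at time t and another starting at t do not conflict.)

3

Count concurrent intervals with a sweep; the peak is the room count.
starts: [2, 2, 3, 4, 5, 5, 10]
ends:   [4, 4, 5, 6, 8, 11, 11]
s2→1 s2→2 s3→3  — peak 3.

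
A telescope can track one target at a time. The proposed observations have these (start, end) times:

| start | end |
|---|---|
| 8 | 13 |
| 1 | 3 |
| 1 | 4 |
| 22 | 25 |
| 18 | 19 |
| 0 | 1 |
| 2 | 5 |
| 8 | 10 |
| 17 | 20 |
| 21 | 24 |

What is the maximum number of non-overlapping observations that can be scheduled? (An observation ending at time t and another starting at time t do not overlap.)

Sorted by end: (0,1)  (1,3)  (1,4)  (2,5)  (8,10)  (8,13)  (18,19)  (17,20)  (21,24)  (22,25)
take (0,1); take (1,3); take (8,10); take (18,19); skip (17,20); take (21,24).
Selected 5 observations.

5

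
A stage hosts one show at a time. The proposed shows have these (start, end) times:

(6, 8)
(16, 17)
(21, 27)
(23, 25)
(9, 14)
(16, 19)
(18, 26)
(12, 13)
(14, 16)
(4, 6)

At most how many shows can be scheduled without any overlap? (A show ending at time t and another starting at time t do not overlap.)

6

Greedy by earliest finish: after sorting by end time, pick each interval compatible with the last pick.
By end time: (4,6), (6,8), (12,13), (9,14), (14,16), (16,17), (16,19), (23,25), (18,26), (21,27).
Pick (4,6); next start ≥ 6 → (6,8); next start ≥ 8 → (12,13); next start ≥ 13 → (14,16); next start ≥ 16 → (16,17); next start ≥ 17 → (23,25).
Selected 6 shows.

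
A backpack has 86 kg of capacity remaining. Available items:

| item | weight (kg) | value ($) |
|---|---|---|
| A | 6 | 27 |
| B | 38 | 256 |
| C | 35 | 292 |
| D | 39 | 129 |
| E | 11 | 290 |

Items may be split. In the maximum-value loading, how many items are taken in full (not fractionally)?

Greedy by value/weight ratio, highest first.
Ratios (sorted): E 26.36, C 8.34, B 6.74, A 4.50, D 3.31
take E (11 @ 290); take C (35 @ 292); take B (38 @ 256); take 2/6 of A → 9.00. Capacity used 86/86.
3 item(s) taken whole; one partial (take 2/6 of A).

3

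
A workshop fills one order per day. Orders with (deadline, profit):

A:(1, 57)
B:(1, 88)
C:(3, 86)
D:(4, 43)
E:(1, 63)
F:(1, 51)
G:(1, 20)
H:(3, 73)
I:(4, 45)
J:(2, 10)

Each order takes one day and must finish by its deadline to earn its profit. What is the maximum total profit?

292

By profit: B(d1,88), C(d3,86), H(d3,73), E(d1,63), A(d1,57), F(d1,51), I(d4,45), D(d4,43), G(d1,20), J(d2,10)
B→slot 1; C→slot 3; H→slot 2; E skipped; A skipped; F skipped; I→slot 4; D skipped; G skipped; J skipped.
Profit = 88 + 73 + 86 + 45 = 292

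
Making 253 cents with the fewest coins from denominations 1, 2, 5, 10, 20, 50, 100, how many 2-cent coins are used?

1

253 = 2×100 + 1×50 + 1×2 + 1×1
Count of 2: 1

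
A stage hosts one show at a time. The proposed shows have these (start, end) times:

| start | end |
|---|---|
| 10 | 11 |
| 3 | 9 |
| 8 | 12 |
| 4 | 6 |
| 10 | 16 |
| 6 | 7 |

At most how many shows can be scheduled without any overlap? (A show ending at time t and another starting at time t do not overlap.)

Order by finish time; keep every interval that doesn't clash with the previous kept one.
By end time: (4,6), (6,7), (3,9), (10,11), (8,12), (10,16).
Pick (4,6); next start ≥ 6 → (6,7); next start ≥ 7 → (10,11).
Selected 3 shows.

3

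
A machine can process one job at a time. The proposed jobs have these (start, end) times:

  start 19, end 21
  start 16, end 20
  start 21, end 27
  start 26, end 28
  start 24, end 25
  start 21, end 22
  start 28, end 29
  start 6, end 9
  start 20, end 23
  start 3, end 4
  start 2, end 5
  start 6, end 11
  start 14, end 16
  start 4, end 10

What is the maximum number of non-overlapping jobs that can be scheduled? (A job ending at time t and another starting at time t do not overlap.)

Greedy by earliest finish: after sorting by end time, pick each interval compatible with the last pick.
By end time: (3,4), (2,5), (6,9), (4,10), (6,11), (14,16), (16,20), (19,21), (21,22), (20,23), (24,25), (21,27), (26,28), (28,29).
Pick (3,4); next start ≥ 4 → (6,9); next start ≥ 9 → (14,16); next start ≥ 16 → (16,20); next start ≥ 20 → (21,22); next start ≥ 22 → (24,25); next start ≥ 25 → (26,28); next start ≥ 28 → (28,29).
Selected 8 jobs.

8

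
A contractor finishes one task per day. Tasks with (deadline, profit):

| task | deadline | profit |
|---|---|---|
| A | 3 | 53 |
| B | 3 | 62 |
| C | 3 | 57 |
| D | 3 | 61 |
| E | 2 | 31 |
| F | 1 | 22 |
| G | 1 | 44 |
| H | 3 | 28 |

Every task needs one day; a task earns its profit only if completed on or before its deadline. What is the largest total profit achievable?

By profit: B(d3,62), D(d3,61), C(d3,57), A(d3,53), G(d1,44), E(d2,31), H(d3,28), F(d1,22)
B→slot 3; D→slot 2; C→slot 1; A skipped; G skipped; E skipped; H skipped; F skipped.
Profit = 57 + 61 + 62 = 180

180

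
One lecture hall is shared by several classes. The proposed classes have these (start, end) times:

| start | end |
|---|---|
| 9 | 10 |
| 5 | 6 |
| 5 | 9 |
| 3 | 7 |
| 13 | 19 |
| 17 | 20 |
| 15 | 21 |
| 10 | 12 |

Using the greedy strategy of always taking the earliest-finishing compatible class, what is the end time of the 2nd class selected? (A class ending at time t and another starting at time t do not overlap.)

10

Sort by end time and greedily take each interval whose start is ≥ the last chosen end.
By end time: (5,6), (3,7), (5,9), (9,10), (10,12), (13,19), (17,20), (15,21).
Pick (5,6); next start ≥ 6 → (9,10); next start ≥ 10 → (10,12); next start ≥ 12 → (13,19).
Selected: (5,6) (9,10) (10,12) (13,19)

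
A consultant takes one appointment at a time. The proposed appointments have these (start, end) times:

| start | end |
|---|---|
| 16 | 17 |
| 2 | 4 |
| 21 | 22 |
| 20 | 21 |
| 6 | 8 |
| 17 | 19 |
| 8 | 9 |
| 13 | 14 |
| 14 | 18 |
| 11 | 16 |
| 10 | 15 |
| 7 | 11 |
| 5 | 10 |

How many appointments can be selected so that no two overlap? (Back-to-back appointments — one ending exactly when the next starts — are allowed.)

8

Greedy by earliest finish: after sorting by end time, pick each interval compatible with the last pick.
Sorted by end: (2,4)  (6,8)  (8,9)  (5,10)  (7,11)  (13,14)  (10,15)  (11,16)  (16,17)  (14,18)  (17,19)  (20,21)  (21,22)
take (2,4); take (6,8); take (8,9); skip (5,10); skip (7,11); take (13,14); skip (11,16); take (16,17); take (17,19); take (20,21); take (21,22).
Selected 8 appointments.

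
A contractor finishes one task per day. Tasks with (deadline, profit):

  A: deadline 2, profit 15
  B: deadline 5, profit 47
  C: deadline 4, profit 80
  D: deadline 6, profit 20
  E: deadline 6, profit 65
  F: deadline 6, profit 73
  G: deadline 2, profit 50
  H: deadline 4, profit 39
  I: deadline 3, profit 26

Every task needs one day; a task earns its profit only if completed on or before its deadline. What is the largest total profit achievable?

354

Sort by profit descending; place each in the latest free slot ≤ its deadline.
Profit order: C=80 F=73 E=65 G=50 B=47 H=39 I=26 D=20 A=15
Assign: C→slot 4, F→slot 6, E→slot 5, G→slot 2, B→slot 3, H→slot 1, I skipped, D skipped, A skipped.
Slots: [1:H] [2:G] [3:B] [4:C] [5:E] [6:F]
Profit = 39 + 50 + 47 + 80 + 65 + 73 = 354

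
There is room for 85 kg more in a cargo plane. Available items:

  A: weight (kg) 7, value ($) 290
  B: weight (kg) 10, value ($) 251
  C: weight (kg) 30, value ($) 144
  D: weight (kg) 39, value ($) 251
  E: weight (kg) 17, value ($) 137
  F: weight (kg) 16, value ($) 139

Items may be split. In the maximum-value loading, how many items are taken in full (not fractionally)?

Sort by value per unit weight and fill in that order.
Order: A (290/7=41.43) > B (251/10=25.10) > F (139/16=8.69) > E (137/17=8.06) > D (251/39=6.44) > C (144/30=4.80)
Fill: take A (7 @ 290) → take B (10 @ 251) → take F (16 @ 139) → take E (17 @ 137) → take 35/39 of D → 225.26; 85/85 used.
4 item(s) taken whole; one partial (take 35/39 of D).

4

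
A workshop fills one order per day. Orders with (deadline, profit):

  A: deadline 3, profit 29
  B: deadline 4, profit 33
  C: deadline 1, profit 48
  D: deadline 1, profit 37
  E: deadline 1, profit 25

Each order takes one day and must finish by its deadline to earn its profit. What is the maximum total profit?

110

Take jobs in profit order; each goes to the latest open slot no later than its deadline.
Profit order: C=48 D=37 B=33 A=29 E=25
Assign: C→slot 1, D skipped, B→slot 4, A→slot 3, E skipped.
Slots: [1:C] [3:A] [4:B]
Profit = 48 + 29 + 33 = 110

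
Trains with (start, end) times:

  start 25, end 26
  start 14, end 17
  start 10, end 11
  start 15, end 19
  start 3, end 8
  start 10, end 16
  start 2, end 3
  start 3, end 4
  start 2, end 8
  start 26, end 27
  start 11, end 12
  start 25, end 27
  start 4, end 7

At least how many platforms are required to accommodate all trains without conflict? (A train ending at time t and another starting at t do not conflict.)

3

starts: [2, 2, 3, 3, 4, 10, 10, 11, 14, 15, 25, 25, 26]
ends:   [3, 4, 7, 8, 8, 11, 12, 16, 17, 19, 26, 27, 27]
s2→1 s2→2 e3→1 s3→2 s3→3  — peak 3.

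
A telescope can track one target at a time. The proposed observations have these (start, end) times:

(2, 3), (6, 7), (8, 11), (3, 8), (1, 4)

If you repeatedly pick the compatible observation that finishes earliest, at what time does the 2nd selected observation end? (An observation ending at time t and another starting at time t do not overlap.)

Order by finish time; keep every interval that doesn't clash with the previous kept one.
By end time: (2,3), (1,4), (6,7), (3,8), (8,11).
Pick (2,3); next start ≥ 3 → (6,7); next start ≥ 7 → (8,11).
Selected: (2,3) (6,7) (8,11)

7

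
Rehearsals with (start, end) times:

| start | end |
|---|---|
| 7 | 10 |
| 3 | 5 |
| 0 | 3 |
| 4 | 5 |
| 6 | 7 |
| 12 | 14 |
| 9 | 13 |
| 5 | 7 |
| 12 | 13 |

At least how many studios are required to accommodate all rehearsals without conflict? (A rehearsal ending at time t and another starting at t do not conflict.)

3

Events (time:±→running): 0:+→1 3:-→0 3:+→1 4:+→2 5:-→1 5:-→0 5:+→1 6:+→2 7:-→1 7:-→0 7:+→1 9:+→2 10:-→1 12:+→2 12:+→3 … peak 3.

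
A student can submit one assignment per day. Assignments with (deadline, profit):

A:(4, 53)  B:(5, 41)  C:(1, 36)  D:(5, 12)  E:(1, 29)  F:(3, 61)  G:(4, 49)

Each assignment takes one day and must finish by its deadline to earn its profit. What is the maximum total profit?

Take jobs in profit order; each goes to the latest open slot no later than its deadline.
Profit order: F=61 A=53 G=49 B=41 C=36 E=29 D=12
Assign: F→slot 3, A→slot 4, G→slot 2, B→slot 5, C→slot 1, E skipped, D skipped.
Slots: [1:C] [2:G] [3:F] [4:A] [5:B]
Profit = 36 + 49 + 61 + 53 + 41 = 240

240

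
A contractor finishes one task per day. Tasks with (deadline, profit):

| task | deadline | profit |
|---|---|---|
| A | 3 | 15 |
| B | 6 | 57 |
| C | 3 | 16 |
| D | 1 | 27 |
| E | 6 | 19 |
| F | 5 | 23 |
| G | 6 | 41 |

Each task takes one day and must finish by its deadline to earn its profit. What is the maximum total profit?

183

Take jobs in profit order; each goes to the latest open slot no later than its deadline.
By profit: B(d6,57), G(d6,41), D(d1,27), F(d5,23), E(d6,19), C(d3,16), A(d3,15)
B→slot 6; G→slot 5; D→slot 1; F→slot 4; E→slot 3; C→slot 2; A skipped.
Profit = 27 + 16 + 19 + 23 + 41 + 57 = 183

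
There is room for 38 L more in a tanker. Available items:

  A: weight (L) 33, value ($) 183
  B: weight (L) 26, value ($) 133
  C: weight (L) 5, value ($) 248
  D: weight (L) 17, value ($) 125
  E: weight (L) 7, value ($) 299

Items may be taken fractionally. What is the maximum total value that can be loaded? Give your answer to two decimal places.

Ratios (sorted): C 49.60, E 42.71, D 7.35, A 5.55, B 5.12
take C (5 @ 248); take E (7 @ 299); take D (17 @ 125); take 9/33 of A → 49.91. Capacity used 38/38.
Total value = 721.91

721.91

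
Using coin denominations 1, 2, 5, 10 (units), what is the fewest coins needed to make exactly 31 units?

31 − 3×10→1 − 1×1→0
Total coins = 3 + 1 = 4

4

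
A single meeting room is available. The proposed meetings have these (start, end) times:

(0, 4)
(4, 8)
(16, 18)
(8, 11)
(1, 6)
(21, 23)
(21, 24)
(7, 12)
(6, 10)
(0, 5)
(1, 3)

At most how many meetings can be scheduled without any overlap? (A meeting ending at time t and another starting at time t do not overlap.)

5

Sorted by end: (1,3)  (0,4)  (0,5)  (1,6)  (4,8)  (6,10)  (8,11)  (7,12)  (16,18)  (21,23)  (21,24)
take (1,3); skip (1,6); take (4,8); take (8,11); take (16,18); take (21,23).
Selected 5 meetings.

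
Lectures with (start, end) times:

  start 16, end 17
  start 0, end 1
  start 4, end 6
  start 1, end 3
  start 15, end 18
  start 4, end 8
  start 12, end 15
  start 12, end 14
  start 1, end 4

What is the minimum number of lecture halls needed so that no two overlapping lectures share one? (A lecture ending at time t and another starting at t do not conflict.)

The answer is the maximum number of intervals overlapping at any instant.
starts: [0, 1, 1, 4, 4, 12, 12, 15, 16]
ends:   [1, 3, 4, 6, 8, 14, 15, 17, 18]
s0→1 e1→0 s1→1 s1→2  — peak 2.

2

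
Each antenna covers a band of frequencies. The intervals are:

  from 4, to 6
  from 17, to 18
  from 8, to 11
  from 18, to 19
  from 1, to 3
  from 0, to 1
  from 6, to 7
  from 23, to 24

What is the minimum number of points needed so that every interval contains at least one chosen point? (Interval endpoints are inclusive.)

5

By right end: [0,1]  [1,3]  [4,6]  [6,7]  [8,11]  [17,18]  [18,19]  [23,24]
[0,1] uncovered → point at 1; [4,6] uncovered → point at 6; [8,11] uncovered → point at 11; [17,18] uncovered → point at 18; [23,24] uncovered → point at 24.
Points: 1, 6, 11, 18, 24 (5 total).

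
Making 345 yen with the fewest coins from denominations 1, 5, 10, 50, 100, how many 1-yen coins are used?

0

Use the largest denomination that fits, subtract, and repeat.
345 = 3×100 + 4×10 + 1×5
Count of 1: 0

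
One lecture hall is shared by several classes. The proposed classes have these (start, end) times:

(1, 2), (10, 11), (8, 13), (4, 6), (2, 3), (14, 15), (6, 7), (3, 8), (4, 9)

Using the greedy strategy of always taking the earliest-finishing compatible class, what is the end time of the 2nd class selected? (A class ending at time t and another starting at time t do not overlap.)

3

Sort by end time and greedily take each interval whose start is ≥ the last chosen end.
By end time: (1,2), (2,3), (4,6), (6,7), (3,8), (4,9), (10,11), (8,13), (14,15).
Pick (1,2); next start ≥ 2 → (2,3); next start ≥ 3 → (4,6); next start ≥ 6 → (6,7); next start ≥ 7 → (10,11); next start ≥ 11 → (14,15).
Selected: (1,2) (2,3) (4,6) (6,7) (10,11) (14,15)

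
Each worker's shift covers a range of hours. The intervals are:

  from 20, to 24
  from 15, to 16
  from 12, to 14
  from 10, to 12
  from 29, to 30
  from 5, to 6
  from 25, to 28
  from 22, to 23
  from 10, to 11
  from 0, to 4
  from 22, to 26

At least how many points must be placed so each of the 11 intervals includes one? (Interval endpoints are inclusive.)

8

Sort by right endpoint; whenever an interval is uncovered, place a point at its right end.
Sorted: [0,4] [5,6] [10,11] [10,12] [12,14] [15,16] [22,23] [20,24] [22,26] [25,28] [29,30]
{[0,4]} hit by 4; {[5,6]} hit by 6; {[10,11],[10,12]} hit by 11; {[12,14]} hit by 14; {[15,16]} hit by 16; {[22,23],[20,24],[22,26]} hit by 23; {[25,28]} hit by 28; {[29,30]} hit by 30.
Points: 4, 6, 11, 14, 16, 23, 28, 30 (8 total).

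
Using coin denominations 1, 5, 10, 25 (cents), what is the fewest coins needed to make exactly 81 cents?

Greedy: take as many of the largest coin as possible, then repeat with the remainder.
81 − 3×25→6 − 1×5→1 − 1×1→0
Total coins = 3 + 1 + 1 = 5

5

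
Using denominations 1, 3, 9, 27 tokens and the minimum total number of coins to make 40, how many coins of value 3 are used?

1

40 − 1×27→13 − 1×9→4 − 1×3→1 − 1×1→0
Count of 3: 1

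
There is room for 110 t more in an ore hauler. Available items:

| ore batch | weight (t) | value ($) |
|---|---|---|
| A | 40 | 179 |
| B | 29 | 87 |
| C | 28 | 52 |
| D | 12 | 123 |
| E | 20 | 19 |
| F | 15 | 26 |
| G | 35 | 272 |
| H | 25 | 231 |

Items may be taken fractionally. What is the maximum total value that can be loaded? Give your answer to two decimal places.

Sort by value per unit weight and fill in that order.
Order: D (123/12=10.25) > H (231/25=9.24) > G (272/35=7.77) > A (179/40=4.47) > B (87/29=3.00) > C (52/28=1.86) > F (26/15=1.73) > E (19/20=0.95)
Fill: take D (12 @ 123) → take H (25 @ 231) → take G (35 @ 272) → take 38/40 of A → 170.05; 110/110 used.
Total value = 796.05

796.05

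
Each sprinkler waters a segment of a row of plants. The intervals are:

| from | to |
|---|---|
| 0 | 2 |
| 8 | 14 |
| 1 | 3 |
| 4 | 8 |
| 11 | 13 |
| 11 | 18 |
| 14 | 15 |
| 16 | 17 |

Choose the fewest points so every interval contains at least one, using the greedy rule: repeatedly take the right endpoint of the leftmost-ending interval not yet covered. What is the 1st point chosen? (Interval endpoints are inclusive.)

2

By right end: [0,2]  [1,3]  [4,8]  [11,13]  [8,14]  [14,15]  [16,17]  [11,18]
[0,2] uncovered → point at 2; [4,8] uncovered → point at 8; [11,13] uncovered → point at 13; [14,15] uncovered → point at 15; [16,17] uncovered → point at 17.
Points: 2, 8, 13, 15, 17 (5 total).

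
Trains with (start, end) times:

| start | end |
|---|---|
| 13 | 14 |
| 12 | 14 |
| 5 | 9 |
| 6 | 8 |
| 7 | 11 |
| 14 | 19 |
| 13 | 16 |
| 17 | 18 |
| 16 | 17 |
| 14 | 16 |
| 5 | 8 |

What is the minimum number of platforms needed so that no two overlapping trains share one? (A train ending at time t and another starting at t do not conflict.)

Count concurrent intervals with a sweep; the peak is the room count.
Events (time:±→running): 5:+→1 5:+→2 6:+→3 7:+→4 … peak 4.

4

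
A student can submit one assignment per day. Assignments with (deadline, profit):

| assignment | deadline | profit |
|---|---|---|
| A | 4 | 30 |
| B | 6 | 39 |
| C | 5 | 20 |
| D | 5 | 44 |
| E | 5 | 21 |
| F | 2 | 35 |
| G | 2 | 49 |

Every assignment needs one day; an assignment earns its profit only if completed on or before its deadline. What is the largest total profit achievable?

Sort by profit descending; place each in the latest free slot ≤ its deadline.
Profit order: G=49 D=44 B=39 F=35 A=30 E=21 C=20
Assign: G→slot 2, D→slot 5, B→slot 6, F→slot 1, A→slot 4, E→slot 3, C skipped.
Slots: [1:F] [2:G] [3:E] [4:A] [5:D] [6:B]
Profit = 35 + 49 + 21 + 30 + 44 + 39 = 218

218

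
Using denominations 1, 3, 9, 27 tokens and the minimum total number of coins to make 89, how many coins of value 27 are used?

Use the largest denomination that fits, subtract, and repeat.
89 = 3×27 + 2×3 + 2×1
Count of 27: 3

3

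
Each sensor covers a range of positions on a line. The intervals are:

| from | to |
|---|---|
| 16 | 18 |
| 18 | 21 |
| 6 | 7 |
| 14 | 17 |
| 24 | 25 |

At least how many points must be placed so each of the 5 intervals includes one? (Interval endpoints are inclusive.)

4

Process intervals by earliest right end; each time one isn't hit yet, stab at its right endpoint.
By right end: [6,7]  [14,17]  [16,18]  [18,21]  [24,25]
[6,7] uncovered → point at 7; [14,17] uncovered → point at 17; [18,21] uncovered → point at 21; [24,25] uncovered → point at 25.
Points: 7, 17, 21, 25 (4 total).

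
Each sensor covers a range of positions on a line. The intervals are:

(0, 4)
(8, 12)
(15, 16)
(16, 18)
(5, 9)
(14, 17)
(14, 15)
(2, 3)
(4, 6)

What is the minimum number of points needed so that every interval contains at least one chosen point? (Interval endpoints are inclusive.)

Sort by right endpoint; whenever an interval is uncovered, place a point at its right end.
Sorted: [2,3] [0,4] [4,6] [5,9] [8,12] [14,15] [15,16] [14,17] [16,18]
{[2,3],[0,4]} hit by 3; {[4,6],[5,9]} hit by 6; {[8,12]} hit by 12; {[14,15],[15,16],[14,17]} hit by 15; {[16,18]} hit by 18.
Points: 3, 6, 12, 15, 18 (5 total).

5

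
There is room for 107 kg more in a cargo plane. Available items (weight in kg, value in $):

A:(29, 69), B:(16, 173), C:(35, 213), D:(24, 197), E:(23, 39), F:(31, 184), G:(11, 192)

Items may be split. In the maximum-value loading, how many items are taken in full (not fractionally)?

Order: G (192/11=17.45) > B (173/16=10.81) > D (197/24=8.21) > C (213/35=6.09) > F (184/31=5.94) > A (69/29=2.38) > E (39/23=1.70)
Fill: take G (11 @ 192) → take B (16 @ 173) → take D (24 @ 197) → take C (35 @ 213) → take 21/31 of F → 124.65; 107/107 used.
4 item(s) taken whole; one partial (take 21/31 of F).

4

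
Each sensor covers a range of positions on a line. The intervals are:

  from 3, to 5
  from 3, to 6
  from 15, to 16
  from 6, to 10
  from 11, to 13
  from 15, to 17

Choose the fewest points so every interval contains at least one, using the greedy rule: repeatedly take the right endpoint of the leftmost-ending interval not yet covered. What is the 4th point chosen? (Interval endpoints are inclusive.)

16

Process intervals by earliest right end; each time one isn't hit yet, stab at its right endpoint.
By right end: [3,5]  [3,6]  [6,10]  [11,13]  [15,16]  [15,17]
[3,5] uncovered → point at 5; [6,10] uncovered → point at 10; [11,13] uncovered → point at 13; [15,16] uncovered → point at 16.
Points: 5, 10, 13, 16 (4 total).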